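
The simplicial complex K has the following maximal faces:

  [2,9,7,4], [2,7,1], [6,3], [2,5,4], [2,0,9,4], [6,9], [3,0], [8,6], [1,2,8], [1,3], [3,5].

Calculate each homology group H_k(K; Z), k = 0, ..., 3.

K has 10 vertices, 21 edges, 10 triangles, 2 3-simplices.
rank ∂_0 = 0, rank ∂_1 = 9 ⇒ b_0 = 10 − 0 − 9 = 1; all invariant factors of ∂_1 are 1 so no torsion. So H_0 = Z.
rank ∂_1 = 9, rank ∂_2 = 8 ⇒ b_1 = 21 − 9 − 8 = 4; all invariant factors of ∂_2 are 1 so no torsion. So H_1 = Z^4.
rank ∂_2 = 8, rank ∂_3 = 2 ⇒ b_2 = 10 − 8 − 2 = 0; all invariant factors of ∂_3 are 1 so no torsion. So H_2 = 0.
rank ∂_3 = 2, rank ∂_4 = 0 ⇒ b_3 = 2 − 2 − 0 = 0. So H_3 = 0.

H_0 ≅ Z,  H_1 ≅ Z^4,  H_2 = 0,  H_3 = 0.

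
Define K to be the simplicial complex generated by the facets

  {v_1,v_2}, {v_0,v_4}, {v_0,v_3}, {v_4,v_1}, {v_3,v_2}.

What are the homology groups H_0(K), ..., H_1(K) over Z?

H_0 = Z,  H_1 = Z.

We work with the vertex ordering v_0 < v_1 < v_2 < v_3 < v_4. The simplices of K, each written with vertices in increasing order, are:

  0-simplices (5): [v_0], [v_1], [v_2], [v_3], [v_4]
  1-simplices (5): [v_0,v_3], [v_0,v_4], [v_1,v_2], [v_1,v_4], [v_2,v_3]

so the chain groups are C_0 ≅ Z^5, C_1 ≅ Z^5.

∂_1: C_1 → C_0 maps an edge to its endpoints' difference, ∂[p,q] = q − p.
This gives a 5×5 integer matrix of rank 4; reducing to Smith normal form yields diagonal entries (1,1,1,1).

Now H_k = ker ∂_k / im ∂_{k+1}, so:

  H_0: rank C_0 − rank ∂_1 = 5 − 4 = 1, and the invariant factors of ∂_1 are all 1, so H_0 = Z.
  H_1: rank ker ∂_1 − rank ∂_2 = (5 − 4) − 0 = 1, and there is no ∂_2, so H_1 = Z.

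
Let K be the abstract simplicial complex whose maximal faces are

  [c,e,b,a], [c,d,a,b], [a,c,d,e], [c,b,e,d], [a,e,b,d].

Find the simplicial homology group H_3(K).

K has 5 vertices, 10 edges, 10 triangles, 5 3-simplices.
rank ∂_3 = 4, rank ∂_4 = 0 ⇒ b_3 = 5 − 4 − 0 = 1. So H_3 = Z.

H_3 = Z.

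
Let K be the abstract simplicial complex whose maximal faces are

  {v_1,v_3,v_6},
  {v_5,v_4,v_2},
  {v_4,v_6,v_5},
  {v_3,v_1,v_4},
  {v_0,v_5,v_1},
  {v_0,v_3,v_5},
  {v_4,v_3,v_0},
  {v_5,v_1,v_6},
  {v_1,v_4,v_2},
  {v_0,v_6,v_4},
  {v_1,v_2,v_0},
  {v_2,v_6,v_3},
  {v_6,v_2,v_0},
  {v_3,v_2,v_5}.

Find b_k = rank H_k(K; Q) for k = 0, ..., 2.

b_0 = 1, b_1 = 2, b_2 = 1.

K has 7 vertices, 21 edges, 14 triangles.
rank ∂_0 = 0, rank ∂_1 = 6 ⇒ b_0 = 7 − 0 − 6 = 1; all invariant factors of ∂_1 are 1 so no torsion. So H_0 = Z.
rank ∂_1 = 6, rank ∂_2 = 13 ⇒ b_1 = 21 − 6 − 13 = 2; all invariant factors of ∂_2 are 1 so no torsion. So H_1 = Z^2.
rank ∂_2 = 13, rank ∂_3 = 0 ⇒ b_2 = 14 − 13 − 0 = 1. So H_2 = Z.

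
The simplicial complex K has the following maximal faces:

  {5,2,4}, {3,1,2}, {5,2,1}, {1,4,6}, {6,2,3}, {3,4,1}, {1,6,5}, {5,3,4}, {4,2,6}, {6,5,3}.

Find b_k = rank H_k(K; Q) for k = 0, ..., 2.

K has 6 vertices, 15 edges, 10 triangles.
rank ∂_0 = 0, rank ∂_1 = 5 ⇒ b_0 = 6 − 0 − 5 = 1; all invariant factors of ∂_1 are 1 so no torsion. So H_0 ≅ Z.
rank ∂_1 = 5, rank ∂_2 = 10 ⇒ b_1 = 15 − 5 − 10 = 0; ∂_2 has invariant factor(s) [2] giving torsion. So H_1 ≅ Z/2.
rank ∂_2 = 10, rank ∂_3 = 0 ⇒ b_2 = 10 − 10 − 0 = 0. So H_2 ≅ 0.

b_0 = 1, b_1 = 0, b_2 = 0.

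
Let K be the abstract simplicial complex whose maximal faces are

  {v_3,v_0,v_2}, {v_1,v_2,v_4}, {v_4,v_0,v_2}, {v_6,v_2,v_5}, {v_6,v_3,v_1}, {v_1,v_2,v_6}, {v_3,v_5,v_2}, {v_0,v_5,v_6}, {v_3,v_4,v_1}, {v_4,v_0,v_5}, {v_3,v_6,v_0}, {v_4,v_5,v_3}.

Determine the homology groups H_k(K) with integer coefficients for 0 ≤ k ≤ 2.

We work with the vertex ordering v_0 < v_1 < v_2 < v_3 < v_4 < v_5 < v_6. The simplices of K, each written with vertices in increasing order, are:

  0-simplices (7): [v_0], [v_1], [v_2], [v_3], [v_4], [v_5], [v_6]
  1-simplices (18): (18 of them)
  2-simplices (12): (12 of them)

so the chain groups are C_0 ≅ Z^7, C_1 ≅ Z^18, C_2 ≅ Z^12.

Boundary ∂_1: C_1 → C_0 is given by ∂[p,q] = [q] − [p]. For instance
  ∂[v_2,v_3] = [v_3] − [v_2].
The resulting 7×18 matrix has rank 6, and its Smith normal form has invariant factors (1,1,1,1,1,1).

∂_2: C_2 → C_1 sends each 2-simplex [p,q,r] to [q,r] − [p,r] + [p,q]. For instance
  ∂[v_3,v_4,v_5] = [v_4,v_5] − [v_3,v_5] + [v_3,v_4],
  ∂[v_0,v_4,v_5] = [v_4,v_5] − [v_0,v_5] + [v_0,v_4].
The resulting 18×12 matrix has rank 12, and its Smith normal form has invariant factors (1,1,1,1,1,1,1,1,1,1,1,2).

From H_k ≅ ker(∂_k) / im(∂_{k+1}) we obtain:

  H_0: rank C_0 − rank ∂_1 = 7 − 6 = 1, and the invariant factors of ∂_1 are all 1, so H_0 = Z.
  H_1: rank ker ∂_1 − rank ∂_2 = (18 − 6) − 12 = 0, and ∂_2 has invariant factor 2 > 1, so H_1 = Z_2.
  H_2: rank ker ∂_2 − rank ∂_3 = (12 − 12) − 0 = 0, and there is no ∂_3, so H_2 = 0.

H_0 ≅ Z,  H_1 ≅ Z_2,  H_2 = 0.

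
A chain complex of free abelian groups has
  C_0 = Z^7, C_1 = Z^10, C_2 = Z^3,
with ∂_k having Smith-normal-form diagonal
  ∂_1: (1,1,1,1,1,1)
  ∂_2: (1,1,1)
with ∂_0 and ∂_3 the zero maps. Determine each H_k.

H_0 = Z,  H_1 = Z,  H_2 = 0.

H_0: b_0 = 7 − 0 − 6 = 1; torsion from ∂_1 factors > 1: none. So H_0 = Z.
H_1: b_1 = 10 − 6 − 3 = 1; torsion from ∂_2 factors > 1: none. So H_1 = Z.
H_2: b_2 = 3 − 3 − 0 = 0; torsion from ∂_3 factors > 1: none. So H_2 = 0.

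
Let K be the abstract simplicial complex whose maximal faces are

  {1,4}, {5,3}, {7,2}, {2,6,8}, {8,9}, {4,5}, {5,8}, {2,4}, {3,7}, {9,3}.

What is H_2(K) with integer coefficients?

Fix the vertex order 1 < 2 < 3 < 4 < 5 < 6 < 7 < 8 < 9 and write every simplex with vertices in increasing order. Then dim K = 2 and the simplices of K are:

  0-simplices (9): [1], [2], [3], [4], [5], [6], [7], [8], [9]
  1-simplices (12): [1,4], [2,4], [2,6], [2,7], [2,8], [3,5], [3,7], [3,9], [4,5], [5,8], [6,8], [8,9]
  2-simplices (1): [2,6,8]

giving chain groups C_0 ≅ Z^9, C_1 ≅ Z^12, C_2 ≅ Z^1.

∂_1: C_1 → C_0 maps an edge to its endpoints' difference, ∂[p,q] = q − p.
As a 9×12 matrix over Z this has rank 8, with invariant factors (1,1,1,1,1,1,1,1).

Boundary ∂_2: C_2 → C_1 maps a triangle to the signed sum of its edges. For instance
  ∂[2,6,8] = [6,8] − [2,8] + [2,6].
The resulting 12×1 matrix has rank 1, and its Smith normal form has invariant factors (1).

Computing H_k = (kernel of ∂_k) / (image of ∂_{k+1}):

  H_2: rank ker ∂_2 − rank ∂_3 = (1 − 1) − 0 = 0, and there is no ∂_3, so H_2 ≅ 0.

H_2 = 0.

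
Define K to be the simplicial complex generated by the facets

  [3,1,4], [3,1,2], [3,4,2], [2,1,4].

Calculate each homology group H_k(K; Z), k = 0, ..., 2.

H_0 = Z,  H_1 = 0,  H_2 = Z.

We work with the vertex ordering 1 < 2 < 3 < 4. The simplices of K, each written with vertices in increasing order, are:

  0-simplices (4): [1], [2], [3], [4]
  1-simplices (6): [1,2], [1,3], [1,4], [2,3], [2,4], [3,4]
  2-simplices (4): [1,2,3], [1,2,4], [1,3,4], [2,3,4]

giving chain groups C_0 ≅ Z^4, C_1 ≅ Z^6, C_2 ≅ Z^4.

Boundary ∂_1: C_1 → C_0 maps an edge to its endpoints' difference, ∂[p,q] = q − p. For instance
  ∂[1,4] = [4] − [1].
This gives a 4×6 integer matrix of rank 3; reducing to Smith normal form yields diagonal entries (1,1,1).

Boundary ∂_2: C_2 → C_1 sends each 2-simplex [p,q,r] to [q,r] − [p,r] + [p,q]. For instance
  ∂[1,2,3] = [2,3] − [1,3] + [1,2],
  ∂[1,3,4] = [3,4] − [1,4] + [1,3].
The resulting 6×4 matrix has rank 3, and its Smith normal form has invariant factors (1,1,1).

Now H_k = ker ∂_k / im ∂_{k+1}, so:

  H_0: rank C_0 − rank ∂_1 = 4 − 3 = 1, and the invariant factors of ∂_1 are all 1, so H_0 ≅ Z.
  H_1: rank ker ∂_1 − rank ∂_2 = (6 − 3) − 3 = 0, and the invariant factors of ∂_2 are all 1, so H_1 ≅ 0.
  H_2: rank ker ∂_2 − rank ∂_3 = (4 − 3) − 0 = 1, and there is no ∂_3, so H_2 ≅ Z.

As a check, the Euler characteristic is 4 − 6 + 4 = 2, which agrees with 1 − 0 + 1 = 2.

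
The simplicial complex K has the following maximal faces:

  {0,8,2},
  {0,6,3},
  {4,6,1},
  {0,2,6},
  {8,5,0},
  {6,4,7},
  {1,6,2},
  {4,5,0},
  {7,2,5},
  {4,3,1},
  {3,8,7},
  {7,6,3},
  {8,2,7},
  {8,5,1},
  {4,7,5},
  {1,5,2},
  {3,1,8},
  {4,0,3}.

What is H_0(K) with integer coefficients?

Order the vertices as 0 < 1 < 2 < 3 < 4 < 5 < 6 < 7 < 8. Listing each simplex with vertices in this order, K has dimension 2 with simplices:

  0-simplices (9): [0], [1], [2], [3], [4], [5], [6], [7], [8]
  1-simplices (27): (27 of them)
  2-simplices (18): [0,2,6], [0,2,8], [0,3,4], [0,3,6], [0,4,5], [0,5,8], [1,2,5], [1,2,6], [1,3,4], [1,3,8], [1,4,6], [1,5,8], [2,5,7], [2,7,8], [3,6,7], [3,7,8], [4,5,7], [4,6,7]

Hence C_0 ≅ Z^9, C_1 ≅ Z^27, C_2 ≅ Z^18.

The boundary map ∂_1: C_1 → C_0 sends each edge [p,q] (with p < q) to q − p. For instance
  ∂[1,5] = [5] − [1].
The 9×27 boundary matrix has rank 8 and Smith normal form diag(1,1,1,1,1,1,1,1).

∂_2: C_2 → C_1 sends each 2-simplex [p,q,r] to [q,r] − [p,r] + [p,q]. For instance
  ∂[0,3,4] = [3,4] − [0,4] + [0,3],
  ∂[1,4,6] = [4,6] − [1,6] + [1,4].
This gives a 27×18 integer matrix of rank 18; reducing to Smith normal form yields diagonal entries (1,1,1,1,1,1,1,1,1,1,1,1,1,1,1,1,1,2).

Reading off H_k = ker ∂_k / im ∂_{k+1}:

  H_0: rank C_0 − rank ∂_1 = 9 − 8 = 1, and the invariant factors of ∂_1 are all 1, so H_0 = Z.

(K is a triangulation of the Klein bottle.)

H_0 = Z.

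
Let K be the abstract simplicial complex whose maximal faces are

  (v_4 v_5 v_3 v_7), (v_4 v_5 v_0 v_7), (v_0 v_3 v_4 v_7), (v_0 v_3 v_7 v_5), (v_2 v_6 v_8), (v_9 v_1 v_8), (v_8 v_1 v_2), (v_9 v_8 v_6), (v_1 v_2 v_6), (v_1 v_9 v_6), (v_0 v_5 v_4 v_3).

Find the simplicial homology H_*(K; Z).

Fix the vertex order v_0 < v_1 < v_2 < v_3 < v_4 < v_5 < v_6 < v_7 < v_8 < v_9 and write every simplex with vertices in increasing order. Then dim K = 3 and the simplices of K are:

  0-simplices (10): [v_0], [v_1], [v_2], [v_3], [v_4], [v_5], [v_6], [v_7], [v_8], [v_9]
  1-simplices (19): (19 of them)
  2-simplices (16): (16 of them)
  3-simplices (5): [v_0,v_3,v_4,v_5], [v_0,v_3,v_4,v_7], [v_0,v_3,v_5,v_7], [v_0,v_4,v_5,v_7], [v_3,v_4,v_5,v_7]

giving chain groups C_0 ≅ Z^10, C_1 ≅ Z^19, C_2 ≅ Z^16, C_3 ≅ Z^5.

Boundary ∂_1: C_1 → C_0 maps an edge to its endpoints' difference, ∂[p,q] = q − p.
The 10×19 boundary matrix has rank 8 and Smith normal form diag(1,1,1,1,1,1,1,1).

∂_2: C_2 → C_1 maps a triangle to the signed sum of its edges. For instance
  ∂[v_0,v_3,v_4] = [v_3,v_4] − [v_0,v_4] + [v_0,v_3],
  ∂[v_2,v_6,v_8] = [v_6,v_8] − [v_2,v_8] + [v_2,v_6].
This gives a 19×16 integer matrix of rank 11; reducing to Smith normal form yields diagonal entries (1,1,1,1,1,1,1,1,1,1,1).

∂_3: C_3 → C_2 sends each 3-simplex σ to the alternating sum Σ_i (−1)^i (σ with its i-th vertex removed). For instance
  ∂[v_0,v_3,v_4,v_7] = [v_3,v_4,v_7] − [v_0,v_4,v_7] + [v_0,v_3,v_7] − [v_0,v_3,v_4],
  ∂[v_3,v_4,v_5,v_7] = [v_4,v_5,v_7] − [v_3,v_5,v_7] + [v_3,v_4,v_7] − [v_3,v_4,v_5].
As a 16×5 matrix over Z this has rank 4, with invariant factors (1,1,1,1).

Now H_k = ker ∂_k / im ∂_{k+1}, so:

  H_0: rank C_0 − rank ∂_1 = 10 − 8 = 2, and the invariant factors of ∂_1 are all 1, so H_0 ≅ Z^2.
  H_1: rank ker ∂_1 − rank ∂_2 = (19 − 8) − 11 = 0, and the invariant factors of ∂_2 are all 1, so H_1 ≅ 0.
  H_2: rank ker ∂_2 − rank ∂_3 = (16 − 11) − 4 = 1, and the invariant factors of ∂_3 are all 1, so H_2 ≅ Z.
  H_3: rank ker ∂_3 − rank ∂_4 = (5 − 4) − 0 = 1, and there is no ∂_4, so H_3 ≅ Z.

As a check, the Euler characteristic is 10 − 19 + 16 − 5 = 2, which agrees with 2 − 0 + 1 − 1 = 2.
(K is a triangulation of the disjoint union of the 3-sphere S^3 and the 2-sphere S^2.)

H_0 = Z^2,  H_1 = 0,  H_2 = Z,  H_3 = Z.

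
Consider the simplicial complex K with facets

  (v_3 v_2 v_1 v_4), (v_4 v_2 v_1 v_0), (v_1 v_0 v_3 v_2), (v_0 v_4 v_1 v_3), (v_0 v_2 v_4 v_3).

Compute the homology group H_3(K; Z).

H_3 = Z.

Take the total order v_0 < v_1 < v_2 < v_3 < v_4 on the vertex set. Then K (dimension 3) consists of the simplices:

  0-simplices (5): [v_0], [v_1], [v_2], [v_3], [v_4]
  1-simplices (10): [v_0,v_1], [v_0,v_2], [v_0,v_3], [v_0,v_4], [v_1,v_2], [v_1,v_3], [v_1,v_4], [v_2,v_3], [v_2,v_4], [v_3,v_4]
  2-simplices (10): [v_0,v_1,v_2], [v_0,v_1,v_3], [v_0,v_1,v_4], [v_0,v_2,v_3], [v_0,v_2,v_4], [v_0,v_3,v_4], [v_1,v_2,v_3], [v_1,v_2,v_4], [v_1,v_3,v_4], [v_2,v_3,v_4]
  3-simplices (5): [v_0,v_1,v_2,v_3], [v_0,v_1,v_2,v_4], [v_0,v_1,v_3,v_4], [v_0,v_2,v_3,v_4], [v_1,v_2,v_3,v_4]

so the chain groups are C_0 ≅ Z^5, C_1 ≅ Z^10, C_2 ≅ Z^10, C_3 ≅ Z^5.

∂_1: C_1 → C_0 maps an edge to its endpoints' difference, ∂[p,q] = q − p.
The 5×10 boundary matrix has rank 4 and Smith normal form diag(1,1,1,1).

∂_2: C_2 → C_1 maps a triangle to the signed sum of its edges. For instance
  ∂[v_0,v_2,v_4] = [v_2,v_4] − [v_0,v_4] + [v_0,v_2],
  ∂[v_0,v_1,v_2] = [v_1,v_2] − [v_0,v_2] + [v_0,v_1].
This gives a 10×10 integer matrix of rank 6; reducing to Smith normal form yields diagonal entries (1,1,1,1,1,1).

The boundary map ∂_3: C_3 → C_2 sends each 3-simplex σ to the alternating sum Σ_i (−1)^i (σ with its i-th vertex removed). For instance
  ∂[v_0,v_2,v_3,v_4] = [v_2,v_3,v_4] − [v_0,v_3,v_4] + [v_0,v_2,v_4] − [v_0,v_2,v_3],
  ∂[v_0,v_1,v_2,v_4] = [v_1,v_2,v_4] − [v_0,v_2,v_4] + [v_0,v_1,v_4] − [v_0,v_1,v_2].
This gives a 10×5 integer matrix of rank 4; reducing to Smith normal form yields diagonal entries (1,1,1,1).

Reading off H_k = ker ∂_k / im ∂_{k+1}:

  H_3: rank ker ∂_3 − rank ∂_4 = (5 − 4) − 0 = 1, and there is no ∂_4, so H_3 ≅ Z.

(K is a triangulation of the 3-sphere S^3.)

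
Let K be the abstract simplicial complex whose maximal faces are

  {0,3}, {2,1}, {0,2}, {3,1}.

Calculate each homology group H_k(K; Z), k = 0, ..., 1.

Fix the vertex order 0 < 1 < 2 < 3 and write every simplex with vertices in increasing order. Then dim K = 1 and the simplices of K are:

  0-simplices (4): [0], [1], [2], [3]
  1-simplices (4): [0,2], [0,3], [1,2], [1,3]

Hence C_0 ≅ Z^4, C_1 ≅ Z^4.

Boundary ∂_1: C_1 → C_0 sends each edge [p,q] (with p < q) to q − p. For instance
  ∂[0,3] = [3] − [0].
As a 4×4 matrix over Z this has rank 3, with invariant factors (1,1,1).

From H_k ≅ ker(∂_k) / im(∂_{k+1}) we obtain:

  H_0: rank C_0 − rank ∂_1 = 4 − 3 = 1, and the invariant factors of ∂_1 are all 1, so H_0 = Z.
  H_1: rank ker ∂_1 − rank ∂_2 = (4 − 3) − 0 = 1, and there is no ∂_2, so H_1 = Z.

As a check, the Euler characteristic is 4 − 4 = 0, which agrees with 1 − 1 = 0.

H_0 = Z,  H_1 = Z.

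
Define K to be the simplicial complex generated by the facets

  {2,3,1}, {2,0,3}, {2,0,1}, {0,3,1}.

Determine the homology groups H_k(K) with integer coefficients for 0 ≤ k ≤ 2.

K has 4 vertices, 6 edges, 4 triangles.
rank ∂_0 = 0, rank ∂_1 = 3 ⇒ b_0 = 4 − 0 − 3 = 1; all invariant factors of ∂_1 are 1 so no torsion. So H_0 = Z.
rank ∂_1 = 3, rank ∂_2 = 3 ⇒ b_1 = 6 − 3 − 3 = 0; all invariant factors of ∂_2 are 1 so no torsion. So H_1 = 0.
rank ∂_2 = 3, rank ∂_3 = 0 ⇒ b_2 = 4 − 3 − 0 = 1. So H_2 = Z.

H_0 ≅ Z,  H_1 = 0,  H_2 ≅ Z.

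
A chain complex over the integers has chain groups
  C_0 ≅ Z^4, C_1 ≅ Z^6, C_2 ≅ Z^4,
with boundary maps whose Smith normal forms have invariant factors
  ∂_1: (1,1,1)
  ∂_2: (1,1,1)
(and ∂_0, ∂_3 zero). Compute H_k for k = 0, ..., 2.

H_0: b_0 = 4 − 0 − 3 = 1; torsion from ∂_1 factors > 1: none. So H_0 = Z.
H_1: b_1 = 6 − 3 − 3 = 0; torsion from ∂_2 factors > 1: none. So H_1 = 0.
H_2: b_2 = 4 − 3 − 0 = 1; torsion from ∂_3 factors > 1: none. So H_2 = Z.

H_0 = Z,  H_1 = 0,  H_2 = Z.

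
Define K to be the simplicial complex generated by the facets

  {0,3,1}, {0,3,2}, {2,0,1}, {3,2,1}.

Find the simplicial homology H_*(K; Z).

H_0 = Z,  H_1 = 0,  H_2 = Z.

K has 4 vertices, 6 edges, 4 triangles.
rank ∂_0 = 0, rank ∂_1 = 3 ⇒ b_0 = 4 − 0 − 3 = 1; all invariant factors of ∂_1 are 1 so no torsion. So H_0 ≅ Z.
rank ∂_1 = 3, rank ∂_2 = 3 ⇒ b_1 = 6 − 3 − 3 = 0; all invariant factors of ∂_2 are 1 so no torsion. So H_1 ≅ 0.
rank ∂_2 = 3, rank ∂_3 = 0 ⇒ b_2 = 4 − 3 − 0 = 1. So H_2 ≅ Z.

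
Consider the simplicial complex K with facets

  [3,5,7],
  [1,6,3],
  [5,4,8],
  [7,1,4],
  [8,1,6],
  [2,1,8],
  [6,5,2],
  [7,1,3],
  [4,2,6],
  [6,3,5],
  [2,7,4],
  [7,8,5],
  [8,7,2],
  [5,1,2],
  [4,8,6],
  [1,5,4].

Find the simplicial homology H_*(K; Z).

H_0 ≅ Z,  H_1 ≅ Z^2,  H_2 ≅ Z.

K has 8 vertices, 24 edges, 16 triangles.
rank ∂_0 = 0, rank ∂_1 = 7 ⇒ b_0 = 8 − 0 − 7 = 1; all invariant factors of ∂_1 are 1 so no torsion. So H_0 = Z.
rank ∂_1 = 7, rank ∂_2 = 15 ⇒ b_1 = 24 − 7 − 15 = 2; all invariant factors of ∂_2 are 1 so no torsion. So H_1 = Z^2.
rank ∂_2 = 15, rank ∂_3 = 0 ⇒ b_2 = 16 − 15 − 0 = 1. So H_2 = Z.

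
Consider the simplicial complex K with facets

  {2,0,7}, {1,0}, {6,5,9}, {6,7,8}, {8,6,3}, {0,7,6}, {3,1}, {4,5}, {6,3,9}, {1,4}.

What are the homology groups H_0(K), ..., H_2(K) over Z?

H_0 ≅ Z,  H_1 ≅ Z^2,  H_2 = 0.

Take the total order 0 < 1 < 2 < 3 < 4 < 5 < 6 < 7 < 8 < 9 on the vertex set. Then K (dimension 2) consists of the simplices:

  0-simplices (10): [0], [1], [2], [3], [4], [5], [6], [7], [8], [9]
  1-simplices (17): [0,1], [0,2], [0,6], [0,7], [1,3], [1,4], [2,7], [3,6], [3,8], [3,9], [4,5], [5,6], [5,9], [6,7], [6,8], [6,9], [7,8]
  2-simplices (6): [0,2,7], [0,6,7], [3,6,8], [3,6,9], [5,6,9], [6,7,8]

giving chain groups C_0 ≅ Z^10, C_1 ≅ Z^17, C_2 ≅ Z^6.

The boundary map ∂_1: C_1 → C_0 maps an edge to its endpoints' difference, ∂[p,q] = q − p. For instance
  ∂[0,7] = [7] − [0].
As a 10×17 matrix over Z this has rank 9, with invariant factors (1,1,1,1,1,1,1,1,1).

Boundary ∂_2: C_2 → C_1 acts by ∂[p,q,r] = [q,r] − [p,r] + [p,q]. For instance
  ∂[6,7,8] = [7,8] − [6,8] + [6,7],
  ∂[0,2,7] = [2,7] − [0,7] + [0,2].
The 17×6 boundary matrix has rank 6 and Smith normal form diag(1,1,1,1,1,1).

Reading off H_k = ker ∂_k / im ∂_{k+1}:

  H_0: rank C_0 − rank ∂_1 = 10 − 9 = 1, and the invariant factors of ∂_1 are all 1, so H_0 ≅ Z.
  H_1: rank ker ∂_1 − rank ∂_2 = (17 − 9) − 6 = 2, and the invariant factors of ∂_2 are all 1, so H_1 ≅ Z^2.
  H_2: rank ker ∂_2 − rank ∂_3 = (6 − 6) − 0 = 0, and there is no ∂_3, so H_2 ≅ 0.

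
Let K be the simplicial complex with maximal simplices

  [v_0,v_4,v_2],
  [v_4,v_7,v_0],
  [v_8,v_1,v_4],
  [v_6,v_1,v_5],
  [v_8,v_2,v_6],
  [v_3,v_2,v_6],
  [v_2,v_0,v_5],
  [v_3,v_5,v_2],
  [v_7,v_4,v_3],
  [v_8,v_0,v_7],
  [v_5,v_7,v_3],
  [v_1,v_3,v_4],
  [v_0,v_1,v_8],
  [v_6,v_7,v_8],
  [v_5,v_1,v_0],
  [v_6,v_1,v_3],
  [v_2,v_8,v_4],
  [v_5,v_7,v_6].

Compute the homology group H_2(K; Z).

Take the total order v_0 < v_1 < v_2 < v_3 < v_4 < v_5 < v_6 < v_7 < v_8 on the vertex set. Then K (dimension 2) consists of the simplices:

  0-simplices (9): [v_0], [v_1], [v_2], [v_3], [v_4], [v_5], [v_6], [v_7], [v_8]
  1-simplices (27): (27 of them)
  2-simplices (18): (18 of them)

Hence C_0 ≅ Z^9, C_1 ≅ Z^27, C_2 ≅ Z^18.

The boundary map ∂_1: C_1 → C_0 sends each edge [p,q] (with p < q) to q − p.
This gives a 9×27 integer matrix of rank 8; reducing to Smith normal form yields diagonal entries (1,1,1,1,1,1,1,1).

∂_2: C_2 → C_1 maps a triangle to the signed sum of its edges. For instance
  ∂[v_1,v_3,v_4] = [v_3,v_4] − [v_1,v_4] + [v_1,v_3],
  ∂[v_0,v_4,v_7] = [v_4,v_7] − [v_0,v_7] + [v_0,v_4].
This gives a 27×18 integer matrix of rank 18; reducing to Smith normal form yields diagonal entries (1,1,1,1,1,1,1,1,1,1,1,1,1,1,1,1,1,2).

From H_k ≅ ker(∂_k) / im(∂_{k+1}) we obtain:

  H_2: rank ker ∂_2 − rank ∂_3 = (18 − 18) − 0 = 0, and there is no ∂_3, so H_2 = 0.

H_2 = 0.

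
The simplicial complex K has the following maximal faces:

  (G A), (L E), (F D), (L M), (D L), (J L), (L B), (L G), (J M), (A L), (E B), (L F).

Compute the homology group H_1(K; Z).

H_1 = Z^4.

We work with the vertex ordering A < B < D < E < F < G < J < L < M. The simplices of K, each written with vertices in increasing order, are:

  0-simplices (9): A, B, D, E, F, G, J, L, M
  1-simplices (12): AG, AL, BE, BL, DF, DL, EL, FL, GL, JL, JM, LM

Hence C_0 ≅ Z^9, C_1 ≅ Z^12.

The boundary map ∂_1: C_1 → C_0 sends each edge [p,q] (with p < q) to q − p. For instance
  ∂JL = L − J.
The resulting 9×12 matrix has rank 8, and its Smith normal form has invariant factors (1,1,1,1,1,1,1,1).

Now H_k = ker ∂_k / im ∂_{k+1}, so:

  H_1: rank ker ∂_1 − rank ∂_2 = (12 − 8) − 0 = 4, and there is no ∂_2, so H_1 = Z^4.

(K is a triangulation of a wedge of 4 circles.)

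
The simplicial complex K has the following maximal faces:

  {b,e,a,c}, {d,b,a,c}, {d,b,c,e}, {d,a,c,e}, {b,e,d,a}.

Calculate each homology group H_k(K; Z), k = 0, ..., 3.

Order the vertices as a < b < c < d < e. Listing each simplex with vertices in this order, K has dimension 3 with simplices:

  0-simplices (5): a, b, c, d, e
  1-simplices (10): ab, ac, ad, ae, bc, bd, be, cd, ce, de
  2-simplices (10): abc, abd, abe, acd, ace, ade, bcd, bce, bde, cde
  3-simplices (5): abcd, abce, abde, acde, bcde

giving chain groups C_0 ≅ Z^5, C_1 ≅ Z^10, C_2 ≅ Z^10, C_3 ≅ Z^5.

Boundary ∂_1: C_1 → C_0 sends each edge [p,q] (with p < q) to q − p. For instance
  ∂ab = b − a.
This gives a 5×10 integer matrix of rank 4; reducing to Smith normal form yields diagonal entries (1,1,1,1).

The boundary map ∂_2: C_2 → C_1 maps a triangle to the signed sum of its edges. For instance
  ∂ace = ce − ae + ac,
  ∂cde = de − ce + cd.
This gives a 10×10 integer matrix of rank 6; reducing to Smith normal form yields diagonal entries (1,1,1,1,1,1).

∂_3: C_3 → C_2 sends each 3-simplex σ to the alternating sum Σ_i (−1)^i (σ with its i-th vertex removed). For instance
  ∂acde = cde − ade + ace − acd,
  ∂abce = bce − ace + abe − abc.
This gives a 10×5 integer matrix of rank 4; reducing to Smith normal form yields diagonal entries (1,1,1,1).

From H_k ≅ ker(∂_k) / im(∂_{k+1}) we obtain:

  H_0: rank C_0 − rank ∂_1 = 5 − 4 = 1, and the invariant factors of ∂_1 are all 1, so H_0 = Z.
  H_1: rank ker ∂_1 − rank ∂_2 = (10 − 4) − 6 = 0, and the invariant factors of ∂_2 are all 1, so H_1 = 0.
  H_2: rank ker ∂_2 − rank ∂_3 = (10 − 6) − 4 = 0, and the invariant factors of ∂_3 are all 1, so H_2 = 0.
  H_3: rank ker ∂_3 − rank ∂_4 = (5 − 4) − 0 = 1, and there is no ∂_4, so H_3 = Z.

H_0 = Z,  H_1 = 0,  H_2 = 0,  H_3 = Z.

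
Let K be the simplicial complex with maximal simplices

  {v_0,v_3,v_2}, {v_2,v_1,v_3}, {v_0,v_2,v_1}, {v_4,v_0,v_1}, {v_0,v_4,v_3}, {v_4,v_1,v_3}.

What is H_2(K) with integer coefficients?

H_2 ≅ Z.

Take the total order v_0 < v_1 < v_2 < v_3 < v_4 on the vertex set. Then K (dimension 2) consists of the simplices:

  0-simplices (5): [v_0], [v_1], [v_2], [v_3], [v_4]
  1-simplices (9): [v_0,v_1], [v_0,v_2], [v_0,v_3], [v_0,v_4], [v_1,v_2], [v_1,v_3], [v_1,v_4], [v_2,v_3], [v_3,v_4]
  2-simplices (6): [v_0,v_1,v_2], [v_0,v_1,v_4], [v_0,v_2,v_3], [v_0,v_3,v_4], [v_1,v_2,v_3], [v_1,v_3,v_4]

giving chain groups C_0 ≅ Z^5, C_1 ≅ Z^9, C_2 ≅ Z^6.

∂_1: C_1 → C_0 is given by ∂[p,q] = [q] − [p].
This gives a 5×9 integer matrix of rank 4; reducing to Smith normal form yields diagonal entries (1,1,1,1).

∂_2: C_2 → C_1 sends each 2-simplex [p,q,r] to [q,r] − [p,r] + [p,q]. For instance
  ∂[v_0,v_1,v_4] = [v_1,v_4] − [v_0,v_4] + [v_0,v_1],
  ∂[v_0,v_2,v_3] = [v_2,v_3] − [v_0,v_3] + [v_0,v_2].
As a 9×6 matrix over Z this has rank 5, with invariant factors (1,1,1,1,1).

Now H_k = ker ∂_k / im ∂_{k+1}, so:

  H_2: rank ker ∂_2 − rank ∂_3 = (6 − 5) − 0 = 1, and there is no ∂_3, so H_2 ≅ Z.

(K is a triangulation of the 2-sphere S^2.)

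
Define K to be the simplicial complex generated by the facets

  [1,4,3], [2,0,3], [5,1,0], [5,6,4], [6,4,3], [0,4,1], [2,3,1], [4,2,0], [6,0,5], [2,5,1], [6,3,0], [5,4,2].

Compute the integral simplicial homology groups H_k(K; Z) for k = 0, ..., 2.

H_0 = Z,  H_1 = Z/2,  H_2 = 0.

We work with the vertex ordering 0 < 1 < 2 < 3 < 4 < 5 < 6. The simplices of K, each written with vertices in increasing order, are:

  0-simplices (7): [0], [1], [2], [3], [4], [5], [6]
  1-simplices (18): [0,1], [0,2], [0,3], [0,4], [0,5], [0,6], [1,2], [1,3], [1,4], [1,5], [2,3], [2,4], [2,5], [3,4], [3,6], [4,5], [4,6], [5,6]
  2-simplices (12): [0,1,4], [0,1,5], [0,2,3], [0,2,4], [0,3,6], [0,5,6], [1,2,3], [1,2,5], [1,3,4], [2,4,5], [3,4,6], [4,5,6]

giving chain groups C_0 ≅ Z^7, C_1 ≅ Z^18, C_2 ≅ Z^12.

The boundary map ∂_1: C_1 → C_0 is given by ∂[p,q] = [q] − [p]. For instance
  ∂[1,5] = [5] − [1].
The 7×18 boundary matrix has rank 6 and Smith normal form diag(1,1,1,1,1,1).

The boundary map ∂_2: C_2 → C_1 sends each 2-simplex [p,q,r] to [q,r] − [p,r] + [p,q]. For instance
  ∂[0,1,4] = [1,4] − [0,4] + [0,1],
  ∂[0,2,3] = [2,3] − [0,3] + [0,2].
As a 18×12 matrix over Z this has rank 12, with invariant factors (1,1,1,1,1,1,1,1,1,1,1,2).

Now H_k = ker ∂_k / im ∂_{k+1}, so:

  H_0: rank C_0 − rank ∂_1 = 7 − 6 = 1, and the invariant factors of ∂_1 are all 1, so H_0 ≅ Z.
  H_1: rank ker ∂_1 − rank ∂_2 = (18 − 6) − 12 = 0, and ∂_2 has invariant factor 2 > 1, so H_1 ≅ Z/2.
  H_2: rank ker ∂_2 − rank ∂_3 = (12 − 12) − 0 = 0, and there is no ∂_3, so H_2 ≅ 0.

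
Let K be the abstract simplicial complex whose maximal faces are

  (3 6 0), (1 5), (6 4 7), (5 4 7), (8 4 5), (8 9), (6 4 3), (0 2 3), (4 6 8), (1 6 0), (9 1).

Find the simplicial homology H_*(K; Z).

Take the total order 0 < 1 < 2 < 3 < 4 < 5 < 6 < 7 < 8 < 9 on the vertex set. Then K (dimension 2) consists of the simplices:

  0-simplices (10): [0], [1], [2], [3], [4], [5], [6], [7], [8], [9]
  1-simplices (19): [0,1], [0,2], [0,3], [0,6], [1,5], [1,6], [1,9], [2,3], [3,4], [3,6], [4,5], [4,6], [4,7], [4,8], [5,7], [5,8], [6,7], [6,8], [8,9]
  2-simplices (8): [0,1,6], [0,2,3], [0,3,6], [3,4,6], [4,5,7], [4,5,8], [4,6,7], [4,6,8]

so the chain groups are C_0 ≅ Z^10, C_1 ≅ Z^19, C_2 ≅ Z^8.

The boundary map ∂_1: C_1 → C_0 sends each edge [p,q] (with p < q) to q − p.
This gives a 10×19 integer matrix of rank 9; reducing to Smith normal form yields diagonal entries (1,1,1,1,1,1,1,1,1).

∂_2: C_2 → C_1 maps a triangle to the signed sum of its edges. For instance
  ∂[0,3,6] = [3,6] − [0,6] + [0,3],
  ∂[0,2,3] = [2,3] − [0,3] + [0,2].
This gives a 19×8 integer matrix of rank 8; reducing to Smith normal form yields diagonal entries (1,1,1,1,1,1,1,1).

From H_k ≅ ker(∂_k) / im(∂_{k+1}) we obtain:

  H_0: rank C_0 − rank ∂_1 = 10 − 9 = 1, and the invariant factors of ∂_1 are all 1, so H_0 ≅ Z.
  H_1: rank ker ∂_1 − rank ∂_2 = (19 − 9) − 8 = 2, and the invariant factors of ∂_2 are all 1, so H_1 ≅ Z^2.
  H_2: rank ker ∂_2 − rank ∂_3 = (8 − 8) − 0 = 0, and there is no ∂_3, so H_2 ≅ 0.

H_0 ≅ Z,  H_1 ≅ Z^2,  H_2 = 0.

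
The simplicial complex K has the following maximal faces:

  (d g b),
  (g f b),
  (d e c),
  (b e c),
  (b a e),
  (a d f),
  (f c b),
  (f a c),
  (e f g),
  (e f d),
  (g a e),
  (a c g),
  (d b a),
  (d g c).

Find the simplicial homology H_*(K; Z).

H_0 = Z,  H_1 = Z^2,  H_2 = Z.

Take the total order a < b < c < d < e < f < g on the vertex set. Then K (dimension 2) consists of the simplices:

  0-simplices (7): a, b, c, d, e, f, g
  1-simplices (21): ab, ac, ad, ae, af, ag, bc, bd, be, bf, bg, cd, ce, cf, cg, de, df, dg, ef, eg, fg
  2-simplices (14): abd, abe, acf, acg, adf, aeg, bce, bcf, bdg, bfg, cde, cdg, def, efg

so the chain groups are C_0 ≅ Z^7, C_1 ≅ Z^21, C_2 ≅ Z^14.

The boundary map ∂_1: C_1 → C_0 maps an edge to its endpoints' difference, ∂[p,q] = q − p. For instance
  ∂ce = e − c.
This gives a 7×21 integer matrix of rank 6; reducing to Smith normal form yields diagonal entries (1,1,1,1,1,1).

The boundary map ∂_2: C_2 → C_1 maps a triangle to the signed sum of its edges. For instance
  ∂adf = df − af + ad,
  ∂aeg = eg − ag + ae.
This gives a 21×14 integer matrix of rank 13; reducing to Smith normal form yields diagonal entries (1,1,1,1,1,1,1,1,1,1,1,1,1).

Now H_k = ker ∂_k / im ∂_{k+1}, so:

  H_0: rank C_0 − rank ∂_1 = 7 − 6 = 1, and the invariant factors of ∂_1 are all 1, so H_0 ≅ Z.
  H_1: rank ker ∂_1 − rank ∂_2 = (21 − 6) − 13 = 2, and the invariant factors of ∂_2 are all 1, so H_1 ≅ Z^2.
  H_2: rank ker ∂_2 − rank ∂_3 = (14 − 13) − 0 = 1, and there is no ∂_3, so H_2 ≅ Z.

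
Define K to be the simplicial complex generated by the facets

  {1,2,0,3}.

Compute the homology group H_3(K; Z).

H_3 = 0.

We work with the vertex ordering 0 < 1 < 2 < 3. The simplices of K, each written with vertices in increasing order, are:

  0-simplices (4): [0], [1], [2], [3]
  1-simplices (6): [0,1], [0,2], [0,3], [1,2], [1,3], [2,3]
  2-simplices (4): [0,1,2], [0,1,3], [0,2,3], [1,2,3]
  3-simplices (1): [0,1,2,3]

Hence C_0 ≅ Z^4, C_1 ≅ Z^6, C_2 ≅ Z^4, C_3 ≅ Z^1.

The boundary map ∂_1: C_1 → C_0 maps an edge to its endpoints' difference, ∂[p,q] = q − p.
This gives a 4×6 integer matrix of rank 3; reducing to Smith normal form yields diagonal entries (1,1,1).

The boundary map ∂_2: C_2 → C_1 acts by ∂[p,q,r] = [q,r] − [p,r] + [p,q]. For instance
  ∂[1,2,3] = [2,3] − [1,3] + [1,2],
  ∂[0,2,3] = [2,3] − [0,3] + [0,2].
This gives a 6×4 integer matrix of rank 3; reducing to Smith normal form yields diagonal entries (1,1,1).

∂_3: C_3 → C_2 sends each 3-simplex σ to the alternating sum Σ_i (−1)^i (σ with its i-th vertex removed). For instance
  ∂[0,1,2,3] = [1,2,3] − [0,2,3] + [0,1,3] − [0,1,2].
The 4×1 boundary matrix has rank 1 and Smith normal form diag(1).

Computing H_k = (kernel of ∂_k) / (image of ∂_{k+1}):

  H_3: rank ker ∂_3 − rank ∂_4 = (1 − 1) − 0 = 0, and there is no ∂_4, so H_3 = 0.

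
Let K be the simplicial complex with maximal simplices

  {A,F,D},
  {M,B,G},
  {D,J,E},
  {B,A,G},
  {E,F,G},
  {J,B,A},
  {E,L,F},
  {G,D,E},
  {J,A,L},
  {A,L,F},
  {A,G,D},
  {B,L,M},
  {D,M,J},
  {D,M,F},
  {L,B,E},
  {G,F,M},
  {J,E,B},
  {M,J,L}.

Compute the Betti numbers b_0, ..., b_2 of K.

We work with the vertex ordering A < B < D < E < F < G < J < L < M. The simplices of K, each written with vertices in increasing order, are:

  0-simplices (9): A, B, D, E, F, G, J, L, M
  1-simplices (27): AB, AD, AF, AG, AJ, AL, BE, BG, BJ, BL, BM, DE, DF, DG, DJ, DM, EF, EG, EJ, EL, FG, FL, FM, GM, JL, JM, LM
  2-simplices (18): ABG, ABJ, ADF, ADG, AFL, AJL, BEJ, BEL, BGM, BLM, DEG, DEJ, DFM, DJM, EFG, EFL, FGM, JLM

Hence C_0 ≅ Z^9, C_1 ≅ Z^27, C_2 ≅ Z^18.

Boundary ∂_1: C_1 → C_0 sends each edge [p,q] (with p < q) to q − p. For instance
  ∂DE = E − D.
The resulting 9×27 matrix has rank 8, and its Smith normal form has invariant factors (1,1,1,1,1,1,1,1).

Boundary ∂_2: C_2 → C_1 acts by ∂[p,q,r] = [q,r] − [p,r] + [p,q]. For instance
  ∂JLM = LM − JM + JL,
  ∂ABJ = BJ − AJ + AB.
This gives a 27×18 integer matrix of rank 18; reducing to Smith normal form yields diagonal entries (1,1,1,1,1,1,1,1,1,1,1,1,1,1,1,1,1,2).

Now H_k = ker ∂_k / im ∂_{k+1}, so:

  H_0: rank C_0 − rank ∂_1 = 9 − 8 = 1, and the invariant factors of ∂_1 are all 1, so H_0 = Z.
  H_1: rank ker ∂_1 − rank ∂_2 = (27 − 8) − 18 = 1, and ∂_2 has invariant factor 2 > 1, so H_1 = Z ⊕ Z/2.
  H_2: rank ker ∂_2 − rank ∂_3 = (18 − 18) − 0 = 0, and there is no ∂_3, so H_2 = 0.

As a check, the Euler characteristic is 9 − 27 + 18 = 0, which agrees with 1 − 1 + 0 = 0.

Hence the Betti numbers are b_0 = 1, b_1 = 1, b_2 = 0.

b_0 = 1, b_1 = 1, b_2 = 0.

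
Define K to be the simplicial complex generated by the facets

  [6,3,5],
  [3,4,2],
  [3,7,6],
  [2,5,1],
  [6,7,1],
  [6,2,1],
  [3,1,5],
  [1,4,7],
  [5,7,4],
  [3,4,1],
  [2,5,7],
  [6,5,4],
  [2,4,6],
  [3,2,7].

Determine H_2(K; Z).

Fix the vertex order 1 < 2 < 3 < 4 < 5 < 6 < 7 and write every simplex with vertices in increasing order. Then dim K = 2 and the simplices of K are:

  0-simplices (7): [1], [2], [3], [4], [5], [6], [7]
  1-simplices (21): [1,2], [1,3], [1,4], [1,5], [1,6], [1,7], [2,3], [2,4], [2,5], [2,6], [2,7], [3,4], [3,5], [3,6], [3,7], [4,5], [4,6], [4,7], [5,6], [5,7], [6,7]
  2-simplices (14): [1,2,5], [1,2,6], [1,3,4], [1,3,5], [1,4,7], [1,6,7], [2,3,4], [2,3,7], [2,4,6], [2,5,7], [3,5,6], [3,6,7], [4,5,6], [4,5,7]

so the chain groups are C_0 ≅ Z^7, C_1 ≅ Z^21, C_2 ≅ Z^14.

∂_1: C_1 → C_0 is given by ∂[p,q] = [q] − [p].
This gives a 7×21 integer matrix of rank 6; reducing to Smith normal form yields diagonal entries (1,1,1,1,1,1).

Boundary ∂_2: C_2 → C_1 acts by ∂[p,q,r] = [q,r] − [p,r] + [p,q]. For instance
  ∂[4,5,7] = [5,7] − [4,7] + [4,5],
  ∂[2,4,6] = [4,6] − [2,6] + [2,4].
As a 21×14 matrix over Z this has rank 13, with invariant factors (1,1,1,1,1,1,1,1,1,1,1,1,1).

Reading off H_k = ker ∂_k / im ∂_{k+1}:

  H_2: rank ker ∂_2 − rank ∂_3 = (14 − 13) − 0 = 1, and there is no ∂_3, so H_2 ≅ Z.

H_2 = Z.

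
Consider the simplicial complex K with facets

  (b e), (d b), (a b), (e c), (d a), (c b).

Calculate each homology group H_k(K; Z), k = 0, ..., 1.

H_0 = Z,  H_1 = Z^2.

Order the vertices as a < b < c < d < e. Listing each simplex with vertices in this order, K has dimension 1 with simplices:

  0-simplices (5): a, b, c, d, e
  1-simplices (6): ab, ad, bc, bd, be, ce

giving chain groups C_0 ≅ Z^5, C_1 ≅ Z^6.

∂_1: C_1 → C_0 maps an edge to its endpoints' difference, ∂[p,q] = q − p.
As a 5×6 matrix over Z this has rank 4, with invariant factors (1,1,1,1).

Computing H_k = (kernel of ∂_k) / (image of ∂_{k+1}):

  H_0: rank C_0 − rank ∂_1 = 5 − 4 = 1, and the invariant factors of ∂_1 are all 1, so H_0 ≅ Z.
  H_1: rank ker ∂_1 − rank ∂_2 = (6 − 4) − 0 = 2, and there is no ∂_2, so H_1 ≅ Z^2.

(K is a triangulation of a wedge of 2 circles.)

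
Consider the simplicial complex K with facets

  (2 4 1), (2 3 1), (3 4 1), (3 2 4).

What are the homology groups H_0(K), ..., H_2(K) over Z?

Fix the vertex order 1 < 2 < 3 < 4 and write every simplex with vertices in increasing order. Then dim K = 2 and the simplices of K are:

  0-simplices (4): [1], [2], [3], [4]
  1-simplices (6): [1,2], [1,3], [1,4], [2,3], [2,4], [3,4]
  2-simplices (4): [1,2,3], [1,2,4], [1,3,4], [2,3,4]

Hence C_0 ≅ Z^4, C_1 ≅ Z^6, C_2 ≅ Z^4.

The boundary map ∂_1: C_1 → C_0 maps an edge to its endpoints' difference, ∂[p,q] = q − p. For instance
  ∂[1,3] = [3] − [1].
The 4×6 boundary matrix has rank 3 and Smith normal form diag(1,1,1).

The boundary map ∂_2: C_2 → C_1 maps a triangle to the signed sum of its edges. For instance
  ∂[1,2,4] = [2,4] − [1,4] + [1,2],
  ∂[2,3,4] = [3,4] − [2,4] + [2,3].
This gives a 6×4 integer matrix of rank 3; reducing to Smith normal form yields diagonal entries (1,1,1).

From H_k ≅ ker(∂_k) / im(∂_{k+1}) we obtain:

  H_0: rank C_0 − rank ∂_1 = 4 − 3 = 1, and the invariant factors of ∂_1 are all 1, so H_0 = Z.
  H_1: rank ker ∂_1 − rank ∂_2 = (6 − 3) − 3 = 0, and the invariant factors of ∂_2 are all 1, so H_1 = 0.
  H_2: rank ker ∂_2 − rank ∂_3 = (4 − 3) − 0 = 1, and there is no ∂_3, so H_2 = Z.

(K is a triangulation of the 2-sphere S^2.)

H_0 = Z,  H_1 = 0,  H_2 = Z.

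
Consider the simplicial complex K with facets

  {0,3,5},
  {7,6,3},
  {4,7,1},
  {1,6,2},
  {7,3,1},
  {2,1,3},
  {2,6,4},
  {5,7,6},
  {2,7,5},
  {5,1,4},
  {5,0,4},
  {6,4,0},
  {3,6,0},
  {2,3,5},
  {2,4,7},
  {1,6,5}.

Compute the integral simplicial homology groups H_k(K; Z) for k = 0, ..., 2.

H_0 ≅ Z,  H_1 ≅ Z^2,  H_2 ≅ Z.

Order the vertices as 0 < 1 < 2 < 3 < 4 < 5 < 6 < 7. Listing each simplex with vertices in this order, K has dimension 2 with simplices:

  0-simplices (8): [0], [1], [2], [3], [4], [5], [6], [7]
  1-simplices (24): (24 of them)
  2-simplices (16): [0,3,5], [0,3,6], [0,4,5], [0,4,6], [1,2,3], [1,2,6], [1,3,7], [1,4,5], [1,4,7], [1,5,6], [2,3,5], [2,4,6], [2,4,7], [2,5,7], [3,6,7], [5,6,7]

giving chain groups C_0 ≅ Z^8, C_1 ≅ Z^24, C_2 ≅ Z^16.

The boundary map ∂_1: C_1 → C_0 is given by ∂[p,q] = [q] − [p]. For instance
  ∂[0,6] = [6] − [0].
This gives a 8×24 integer matrix of rank 7; reducing to Smith normal form yields diagonal entries (1,1,1,1,1,1,1).

Boundary ∂_2: C_2 → C_1 sends each 2-simplex [p,q,r] to [q,r] − [p,r] + [p,q]. For instance
  ∂[3,6,7] = [6,7] − [3,7] + [3,6],
  ∂[0,3,5] = [3,5] − [0,5] + [0,3].
As a 24×16 matrix over Z this has rank 15, with invariant factors (1,1,1,1,1,1,1,1,1,1,1,1,1,1,1).

From H_k ≅ ker(∂_k) / im(∂_{k+1}) we obtain:

  H_0: rank C_0 − rank ∂_1 = 8 − 7 = 1, and the invariant factors of ∂_1 are all 1, so H_0 ≅ Z.
  H_1: rank ker ∂_1 − rank ∂_2 = (24 − 7) − 15 = 2, and the invariant factors of ∂_2 are all 1, so H_1 ≅ Z^2.
  H_2: rank ker ∂_2 − rank ∂_3 = (16 − 15) − 0 = 1, and there is no ∂_3, so H_2 ≅ Z.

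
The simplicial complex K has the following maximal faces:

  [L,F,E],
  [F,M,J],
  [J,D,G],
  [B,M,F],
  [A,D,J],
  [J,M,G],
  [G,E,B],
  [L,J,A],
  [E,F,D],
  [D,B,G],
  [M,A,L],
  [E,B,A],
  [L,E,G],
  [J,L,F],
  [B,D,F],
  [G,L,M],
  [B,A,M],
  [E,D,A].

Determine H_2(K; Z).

H_2 = 0.

Take the total order A < B < D < E < F < G < J < L < M on the vertex set. Then K (dimension 2) consists of the simplices:

  0-simplices (9): A, B, D, E, F, G, J, L, M
  1-simplices (27): AB, AD, AE, AJ, AL, AM, BD, BE, BF, BG, BM, DE, DF, DG, DJ, EF, EG, EL, FJ, FL, FM, GJ, GL, GM, JL, JM, LM
  2-simplices (18): ABE, ABM, ADE, ADJ, AJL, ALM, BDF, BDG, BEG, BFM, DEF, DGJ, EFL, EGL, FJL, FJM, GJM, GLM

so the chain groups are C_0 ≅ Z^9, C_1 ≅ Z^27, C_2 ≅ Z^18.

Boundary ∂_1: C_1 → C_0 maps an edge to its endpoints' difference, ∂[p,q] = q − p.
The resulting 9×27 matrix has rank 8, and its Smith normal form has invariant factors (1,1,1,1,1,1,1,1).

∂_2: C_2 → C_1 acts by ∂[p,q,r] = [q,r] − [p,r] + [p,q]. For instance
  ∂BDF = DF − BF + BD,
  ∂ADE = DE − AE + AD.
The resulting 27×18 matrix has rank 18, and its Smith normal form has invariant factors (1,1,1,1,1,1,1,1,1,1,1,1,1,1,1,1,1,2).

Now H_k = ker ∂_k / im ∂_{k+1}, so:

  H_2: rank ker ∂_2 − rank ∂_3 = (18 − 18) − 0 = 0, and there is no ∂_3, so H_2 ≅ 0.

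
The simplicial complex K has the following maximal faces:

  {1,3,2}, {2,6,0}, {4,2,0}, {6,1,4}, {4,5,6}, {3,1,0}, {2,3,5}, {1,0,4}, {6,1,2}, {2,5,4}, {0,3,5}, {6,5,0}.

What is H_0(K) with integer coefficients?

H_0 = Z.

Order the vertices as 0 < 1 < 2 < 3 < 4 < 5 < 6. Listing each simplex with vertices in this order, K has dimension 2 with simplices:

  0-simplices (7): [0], [1], [2], [3], [4], [5], [6]
  1-simplices (18): [0,1], [0,2], [0,3], [0,4], [0,5], [0,6], [1,2], [1,3], [1,4], [1,6], [2,3], [2,4], [2,5], [2,6], [3,5], [4,5], [4,6], [5,6]
  2-simplices (12): [0,1,3], [0,1,4], [0,2,4], [0,2,6], [0,3,5], [0,5,6], [1,2,3], [1,2,6], [1,4,6], [2,3,5], [2,4,5], [4,5,6]

giving chain groups C_0 ≅ Z^7, C_1 ≅ Z^18, C_2 ≅ Z^12.

∂_1: C_1 → C_0 sends each edge [p,q] (with p < q) to q − p. For instance
  ∂[0,4] = [4] − [0].
The resulting 7×18 matrix has rank 6, and its Smith normal form has invariant factors (1,1,1,1,1,1).

Boundary ∂_2: C_2 → C_1 maps a triangle to the signed sum of its edges. For instance
  ∂[2,3,5] = [3,5] − [2,5] + [2,3],
  ∂[0,1,4] = [1,4] − [0,4] + [0,1].
This gives a 18×12 integer matrix of rank 12; reducing to Smith normal form yields diagonal entries (1,1,1,1,1,1,1,1,1,1,1,2).

Reading off H_k = ker ∂_k / im ∂_{k+1}:

  H_0: rank C_0 − rank ∂_1 = 7 − 6 = 1, and the invariant factors of ∂_1 are all 1, so H_0 ≅ Z.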